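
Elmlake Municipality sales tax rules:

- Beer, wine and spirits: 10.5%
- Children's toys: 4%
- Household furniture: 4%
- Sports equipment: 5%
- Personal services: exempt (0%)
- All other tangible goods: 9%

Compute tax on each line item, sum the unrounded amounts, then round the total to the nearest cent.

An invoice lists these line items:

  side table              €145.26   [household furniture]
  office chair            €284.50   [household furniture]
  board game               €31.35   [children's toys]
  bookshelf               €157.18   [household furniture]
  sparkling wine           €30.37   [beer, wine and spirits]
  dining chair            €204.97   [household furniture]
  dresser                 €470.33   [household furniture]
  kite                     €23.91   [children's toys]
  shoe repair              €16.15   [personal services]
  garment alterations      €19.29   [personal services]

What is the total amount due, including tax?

€1439.20

Side table €145.26: household furniture → 4% → €5.8104
Office chair €284.50: household furniture → 4% → €11.38
Board game €31.35: children's toys → 4% → €1.254
Bookshelf €157.18: household furniture → 4% → €6.2872
Sparkling wine €30.37: beer, wine and spirits → 10.5% → €3.18885
Dining chair €204.97: household furniture → 4% → €8.1988
Dresser €470.33: household furniture → 4% → €18.8132
Kite €23.91: children's toys → 4% → €0.9564
Shoe repair €16.15: personal services → 0% → €0.00
Garment alterations €19.29: personal services → 0% → €0.00
Subtotal = €1383.31; unrounded tax = €55.88885 → €55.89; total due = €1439.20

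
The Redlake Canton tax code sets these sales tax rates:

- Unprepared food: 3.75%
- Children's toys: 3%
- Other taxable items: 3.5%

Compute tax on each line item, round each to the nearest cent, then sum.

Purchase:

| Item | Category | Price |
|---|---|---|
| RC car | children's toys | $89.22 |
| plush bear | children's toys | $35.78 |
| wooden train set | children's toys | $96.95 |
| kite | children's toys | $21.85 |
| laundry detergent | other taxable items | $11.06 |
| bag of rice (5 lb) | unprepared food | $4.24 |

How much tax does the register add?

$7.87

RC car $89.22: children's toys → 3% → $2.68
Plush bear $35.78: children's toys → 3% → $1.07
Wooden train set $96.95: children's toys → 3% → $2.91
Kite $21.85: children's toys → 3% → $0.66
Laundry detergent $11.06: other taxable items → 3.5% → $0.39
Bag of rice (5 lb) $4.24: unprepared food → 3.75% → $0.16
Total tax = $2.68 + $1.07 + $2.91 + $0.66 + $0.39 + $0.16 = $7.87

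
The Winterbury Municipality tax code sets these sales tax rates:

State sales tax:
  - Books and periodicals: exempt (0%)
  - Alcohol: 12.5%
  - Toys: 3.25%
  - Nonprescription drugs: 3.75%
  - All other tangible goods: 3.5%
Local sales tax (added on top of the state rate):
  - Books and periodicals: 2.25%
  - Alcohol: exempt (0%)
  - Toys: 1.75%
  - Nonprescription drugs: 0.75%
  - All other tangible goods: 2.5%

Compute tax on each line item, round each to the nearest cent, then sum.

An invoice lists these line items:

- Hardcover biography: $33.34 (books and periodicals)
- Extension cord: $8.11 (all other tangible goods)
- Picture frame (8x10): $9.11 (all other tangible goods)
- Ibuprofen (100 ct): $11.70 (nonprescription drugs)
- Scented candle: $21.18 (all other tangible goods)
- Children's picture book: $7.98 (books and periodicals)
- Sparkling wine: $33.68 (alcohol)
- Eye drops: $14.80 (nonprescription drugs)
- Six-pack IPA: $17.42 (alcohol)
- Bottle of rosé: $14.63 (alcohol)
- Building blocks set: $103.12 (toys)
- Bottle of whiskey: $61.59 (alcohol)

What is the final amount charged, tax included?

Hardcover biography $33.34: books and periodicals → 0% + 2.25% local = 2.25% → $0.75
Extension cord $8.11: all other tangible goods → 3.5% + 2.5% local = 6% → $0.49
Picture frame (8x10) $9.11: all other tangible goods → 3.5% + 2.5% local = 6% → $0.55
Ibuprofen (100 ct) $11.70: nonprescription drugs → 3.75% + 0.75% local = 4.5% → $0.53
Scented candle $21.18: all other tangible goods → 3.5% + 2.5% local = 6% → $1.27
Children's picture book $7.98: books and periodicals → 0% + 2.25% local = 2.25% → $0.18
Sparkling wine $33.68: alcohol → 12.5% + 0% local = 12.5% → $4.21
Eye drops $14.80: nonprescription drugs → 3.75% + 0.75% local = 4.5% → $0.67
Six-pack IPA $17.42: alcohol → 12.5% + 0% local = 12.5% → $2.18
Bottle of rosé $14.63: alcohol → 12.5% + 0% local = 12.5% → $1.83
Building blocks set $103.12: toys → 3.25% + 1.75% local = 5% → $5.16
Bottle of whiskey $61.59: alcohol → 12.5% + 0% local = 12.5% → $7.70
Subtotal = $336.66; tax = $25.52; total due = $362.18

$362.18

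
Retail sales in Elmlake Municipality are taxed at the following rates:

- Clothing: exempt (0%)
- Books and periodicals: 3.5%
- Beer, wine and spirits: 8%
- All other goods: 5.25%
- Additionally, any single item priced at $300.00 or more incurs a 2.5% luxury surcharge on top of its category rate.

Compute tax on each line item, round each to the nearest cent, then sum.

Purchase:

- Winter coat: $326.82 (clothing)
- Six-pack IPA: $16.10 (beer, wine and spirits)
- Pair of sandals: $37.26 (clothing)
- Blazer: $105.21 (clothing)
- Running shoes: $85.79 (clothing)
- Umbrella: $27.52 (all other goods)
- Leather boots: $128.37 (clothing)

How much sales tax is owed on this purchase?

Winter coat $326.82: clothing → 0% + 2.5% surcharge = 2.5% → $8.17
Six-pack IPA $16.10: beer, wine and spirits → 8% → $1.29
Pair of sandals $37.26: clothing → 0% → $0.00
Blazer $105.21: clothing → 0% → $0.00
Running shoes $85.79: clothing → 0% → $0.00
Umbrella $27.52: all other goods → 5.25% → $1.44
Leather boots $128.37: clothing → 0% → $0.00
Total tax = $8.17 + $1.29 + $1.44 = $10.90

$10.90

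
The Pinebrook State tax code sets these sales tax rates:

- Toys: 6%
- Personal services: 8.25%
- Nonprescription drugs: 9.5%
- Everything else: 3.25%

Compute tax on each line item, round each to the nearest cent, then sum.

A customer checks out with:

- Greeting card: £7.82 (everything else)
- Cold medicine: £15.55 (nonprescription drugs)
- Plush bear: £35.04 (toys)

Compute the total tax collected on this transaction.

Greeting card £7.82: everything else → 3.25% → £0.25
Cold medicine £15.55: nonprescription drugs → 9.5% → £1.48
Plush bear £35.04: toys → 6% → £2.10
Total tax = £0.25 + £1.48 + £2.10 = £3.83

£3.83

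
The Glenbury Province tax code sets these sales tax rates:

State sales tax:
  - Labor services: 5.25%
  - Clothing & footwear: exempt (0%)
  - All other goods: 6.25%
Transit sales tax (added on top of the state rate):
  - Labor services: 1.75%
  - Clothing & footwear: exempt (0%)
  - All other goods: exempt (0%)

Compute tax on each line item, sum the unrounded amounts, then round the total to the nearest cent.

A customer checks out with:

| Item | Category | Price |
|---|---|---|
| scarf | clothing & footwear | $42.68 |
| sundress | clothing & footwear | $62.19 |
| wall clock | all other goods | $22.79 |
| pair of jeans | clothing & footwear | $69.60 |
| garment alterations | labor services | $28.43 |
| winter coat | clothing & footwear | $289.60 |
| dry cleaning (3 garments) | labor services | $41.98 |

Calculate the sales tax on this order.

$6.35

Scarf $42.68: clothing & footwear → 0% + 0% transit = 0% → $0.00
Sundress $62.19: clothing & footwear → 0% + 0% transit = 0% → $0.00
Wall clock $22.79: all other goods → 6.25% + 0% transit = 6.25% → $1.424375
Pair of jeans $69.60: clothing & footwear → 0% + 0% transit = 0% → $0.00
Garment alterations $28.43: labor services → 5.25% + 1.75% transit = 7% → $1.9901
Winter coat $289.60: clothing & footwear → 0% + 0% transit = 0% → $0.00
Dry cleaning (3 garments) $41.98: labor services → 5.25% + 1.75% transit = 7% → $2.9386
Unrounded tax sum = $6.353075 → $6.35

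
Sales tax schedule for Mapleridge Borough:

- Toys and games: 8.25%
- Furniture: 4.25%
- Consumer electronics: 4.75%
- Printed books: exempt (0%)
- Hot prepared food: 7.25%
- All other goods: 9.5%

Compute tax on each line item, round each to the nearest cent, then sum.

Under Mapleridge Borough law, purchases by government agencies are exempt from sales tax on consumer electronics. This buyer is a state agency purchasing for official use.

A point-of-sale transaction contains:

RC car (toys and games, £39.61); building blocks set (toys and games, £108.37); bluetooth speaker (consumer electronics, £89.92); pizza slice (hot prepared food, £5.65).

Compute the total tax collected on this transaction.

£12.62

RC car £39.61: toys and games → 8.25% → £3.27
Building blocks set £108.37: toys and games → 8.25% → £8.94
Bluetooth speaker £89.92: consumer electronics, buyer-exempt → 0% → £0.00
Pizza slice £5.65: hot prepared food → 7.25% → £0.41
Total tax = £3.27 + £8.94 + £0.41 = £12.62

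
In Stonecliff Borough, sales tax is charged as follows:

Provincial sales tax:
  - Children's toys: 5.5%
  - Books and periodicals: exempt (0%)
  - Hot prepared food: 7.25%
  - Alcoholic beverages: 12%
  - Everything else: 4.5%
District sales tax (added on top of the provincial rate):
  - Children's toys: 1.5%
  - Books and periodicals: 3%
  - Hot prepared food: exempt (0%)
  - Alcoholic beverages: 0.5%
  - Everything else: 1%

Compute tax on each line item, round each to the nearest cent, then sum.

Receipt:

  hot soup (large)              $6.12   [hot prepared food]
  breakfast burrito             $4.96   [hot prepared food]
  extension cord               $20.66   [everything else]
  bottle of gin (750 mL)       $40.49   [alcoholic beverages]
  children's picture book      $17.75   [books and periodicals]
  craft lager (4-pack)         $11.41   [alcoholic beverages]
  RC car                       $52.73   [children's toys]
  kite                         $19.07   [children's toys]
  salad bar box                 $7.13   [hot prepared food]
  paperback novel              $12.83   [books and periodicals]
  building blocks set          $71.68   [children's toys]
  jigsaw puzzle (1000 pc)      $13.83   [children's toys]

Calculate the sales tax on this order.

Hot soup (large) $6.12: hot prepared food → 7.25% + 0% district = 7.25% → $0.44
Breakfast burrito $4.96: hot prepared food → 7.25% + 0% district = 7.25% → $0.36
Extension cord $20.66: everything else → 4.5% + 1% district = 5.5% → $1.14
Bottle of gin (750 mL) $40.49: alcoholic beverages → 12% + 0.5% district = 12.5% → $5.06
Children's picture book $17.75: books and periodicals → 0% + 3% district = 3% → $0.53
Craft lager (4-pack) $11.41: alcoholic beverages → 12% + 0.5% district = 12.5% → $1.43
RC car $52.73: children's toys → 5.5% + 1.5% district = 7% → $3.69
Kite $19.07: children's toys → 5.5% + 1.5% district = 7% → $1.33
Salad bar box $7.13: hot prepared food → 7.25% + 0% district = 7.25% → $0.52
Paperback novel $12.83: books and periodicals → 0% + 3% district = 3% → $0.38
Building blocks set $71.68: children's toys → 5.5% + 1.5% district = 7% → $5.02
Jigsaw puzzle (1000 pc) $13.83: children's toys → 5.5% + 1.5% district = 7% → $0.97
Total tax = $0.44 + $0.36 + $1.14 + $5.06 + $0.53 + $1.43 + $3.69 + $1.33 + $0.52 + $0.38 + $5.02 + $0.97 = $20.87

$20.87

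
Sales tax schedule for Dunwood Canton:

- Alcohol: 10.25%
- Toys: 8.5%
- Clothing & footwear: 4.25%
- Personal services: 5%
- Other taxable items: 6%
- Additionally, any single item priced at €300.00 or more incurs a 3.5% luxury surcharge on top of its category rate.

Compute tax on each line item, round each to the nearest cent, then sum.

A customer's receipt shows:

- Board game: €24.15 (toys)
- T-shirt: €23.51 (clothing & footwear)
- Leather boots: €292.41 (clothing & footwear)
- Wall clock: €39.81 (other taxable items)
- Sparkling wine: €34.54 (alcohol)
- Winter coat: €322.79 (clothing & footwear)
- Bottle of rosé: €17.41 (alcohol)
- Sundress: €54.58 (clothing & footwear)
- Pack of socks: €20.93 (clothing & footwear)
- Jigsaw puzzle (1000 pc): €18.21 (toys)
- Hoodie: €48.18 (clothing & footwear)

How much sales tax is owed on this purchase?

Board game €24.15: toys → 8.5% → €2.05
T-shirt €23.51: clothing & footwear → 4.25% → €1.00
Leather boots €292.41: clothing & footwear → 4.25% → €12.43
Wall clock €39.81: other taxable items → 6% → €2.39
Sparkling wine €34.54: alcohol → 10.25% → €3.54
Winter coat €322.79: clothing & footwear → 4.25% + 3.5% surcharge = 7.75% → €25.02
Bottle of rosé €17.41: alcohol → 10.25% → €1.78
Sundress €54.58: clothing & footwear → 4.25% → €2.32
Pack of socks €20.93: clothing & footwear → 4.25% → €0.89
Jigsaw puzzle (1000 pc) €18.21: toys → 8.5% → €1.55
Hoodie €48.18: clothing & footwear → 4.25% → €2.05
Total tax = €2.05 + €1.00 + €12.43 + €2.39 + €3.54 + €25.02 + €1.78 + €2.32 + €0.89 + €1.55 + €2.05 = €55.02

€55.02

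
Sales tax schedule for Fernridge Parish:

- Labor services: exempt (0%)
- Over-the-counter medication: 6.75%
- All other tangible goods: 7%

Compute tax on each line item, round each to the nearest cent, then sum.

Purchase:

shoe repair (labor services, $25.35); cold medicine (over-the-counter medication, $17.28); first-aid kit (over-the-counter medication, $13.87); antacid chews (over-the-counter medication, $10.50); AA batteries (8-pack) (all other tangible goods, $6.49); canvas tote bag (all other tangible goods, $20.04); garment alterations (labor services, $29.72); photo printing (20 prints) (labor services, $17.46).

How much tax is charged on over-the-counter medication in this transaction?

Cold medicine $17.28: over-the-counter medication → 6.75% → $1.17
First-aid kit $13.87: over-the-counter medication → 6.75% → $0.94
Antacid chews $10.50: over-the-counter medication → 6.75% → $0.71
Tax on over-the-counter medication = $1.17 + $0.94 + $0.71 = $2.82

$2.82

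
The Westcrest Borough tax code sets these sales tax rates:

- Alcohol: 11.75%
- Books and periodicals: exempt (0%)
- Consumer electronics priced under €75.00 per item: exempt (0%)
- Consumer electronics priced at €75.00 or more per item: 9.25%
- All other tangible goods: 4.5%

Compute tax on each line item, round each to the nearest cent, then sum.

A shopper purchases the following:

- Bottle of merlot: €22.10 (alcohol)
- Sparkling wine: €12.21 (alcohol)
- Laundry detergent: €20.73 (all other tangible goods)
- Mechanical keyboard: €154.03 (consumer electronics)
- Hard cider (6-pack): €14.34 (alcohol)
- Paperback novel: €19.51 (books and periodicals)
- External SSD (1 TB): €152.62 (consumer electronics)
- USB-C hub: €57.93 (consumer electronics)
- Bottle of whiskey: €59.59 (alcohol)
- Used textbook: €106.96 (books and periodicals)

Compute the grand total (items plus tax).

Bottle of merlot €22.10: alcohol → 11.75% → €2.60
Sparkling wine €12.21: alcohol → 11.75% → €1.43
Laundry detergent €20.73: all other tangible goods → 4.5% → €0.93
Mechanical keyboard €154.03: consumer electronics, €75.00 or more → 9.25% → €14.25
Hard cider (6-pack) €14.34: alcohol → 11.75% → €1.68
Paperback novel €19.51: books and periodicals → 0% → €0.00
External SSD (1 TB) €152.62: consumer electronics, €75.00 or more → 9.25% → €14.12
USB-C hub €57.93: consumer electronics, under €75.00 → 0% → €0.00
Bottle of whiskey €59.59: alcohol → 11.75% → €7.00
Used textbook €106.96: books and periodicals → 0% → €0.00
Subtotal = €620.02; tax = €42.01; total due = €662.03

€662.03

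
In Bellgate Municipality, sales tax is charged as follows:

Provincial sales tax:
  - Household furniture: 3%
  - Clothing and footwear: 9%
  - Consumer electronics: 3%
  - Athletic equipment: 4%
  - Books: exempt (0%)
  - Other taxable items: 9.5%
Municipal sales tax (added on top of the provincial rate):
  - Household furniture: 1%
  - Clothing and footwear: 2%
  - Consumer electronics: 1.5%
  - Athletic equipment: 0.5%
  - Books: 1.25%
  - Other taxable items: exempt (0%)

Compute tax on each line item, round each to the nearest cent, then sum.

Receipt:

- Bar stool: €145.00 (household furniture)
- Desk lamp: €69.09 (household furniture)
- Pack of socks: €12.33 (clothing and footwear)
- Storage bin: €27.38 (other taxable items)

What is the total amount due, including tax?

€266.32

Bar stool €145.00: household furniture → 3% + 1% municipal = 4% → €5.80
Desk lamp €69.09: household furniture → 3% + 1% municipal = 4% → €2.76
Pack of socks €12.33: clothing and footwear → 9% + 2% municipal = 11% → €1.36
Storage bin €27.38: other taxable items → 9.5% + 0% municipal = 9.5% → €2.60
Subtotal = €253.80; tax = €12.52; total due = €266.32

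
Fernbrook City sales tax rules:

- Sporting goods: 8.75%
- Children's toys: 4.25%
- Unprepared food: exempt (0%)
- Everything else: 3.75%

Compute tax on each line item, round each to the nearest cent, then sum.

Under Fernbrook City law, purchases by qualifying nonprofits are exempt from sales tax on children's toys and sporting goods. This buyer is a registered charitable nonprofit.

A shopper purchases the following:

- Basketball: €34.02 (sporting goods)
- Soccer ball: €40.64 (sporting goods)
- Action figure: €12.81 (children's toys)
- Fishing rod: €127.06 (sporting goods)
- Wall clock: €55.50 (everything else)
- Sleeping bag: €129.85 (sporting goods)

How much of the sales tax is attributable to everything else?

€2.08

Wall clock €55.50: everything else → 3.75% → €2.08
Tax on everything else = €2.08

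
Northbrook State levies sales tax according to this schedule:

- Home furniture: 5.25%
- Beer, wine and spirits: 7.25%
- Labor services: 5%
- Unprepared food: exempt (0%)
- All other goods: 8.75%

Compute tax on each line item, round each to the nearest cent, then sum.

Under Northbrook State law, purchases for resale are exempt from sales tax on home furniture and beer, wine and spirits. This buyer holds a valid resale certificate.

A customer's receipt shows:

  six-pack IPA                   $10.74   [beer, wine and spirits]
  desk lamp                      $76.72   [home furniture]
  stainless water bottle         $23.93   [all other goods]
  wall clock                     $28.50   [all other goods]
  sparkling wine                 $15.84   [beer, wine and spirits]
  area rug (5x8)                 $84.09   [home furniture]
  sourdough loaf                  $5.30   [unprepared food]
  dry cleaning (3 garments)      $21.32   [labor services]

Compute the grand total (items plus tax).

$272.09

Six-pack IPA $10.74: beer, wine and spirits, buyer-exempt → 0% → $0.00
Desk lamp $76.72: home furniture, buyer-exempt → 0% → $0.00
Stainless water bottle $23.93: all other goods → 8.75% → $2.09
Wall clock $28.50: all other goods → 8.75% → $2.49
Sparkling wine $15.84: beer, wine and spirits, buyer-exempt → 0% → $0.00
Area rug (5x8) $84.09: home furniture, buyer-exempt → 0% → $0.00
Sourdough loaf $5.30: unprepared food → 0% → $0.00
Dry cleaning (3 garments) $21.32: labor services → 5% → $1.07
Subtotal = $266.44; tax = $5.65; total due = $272.09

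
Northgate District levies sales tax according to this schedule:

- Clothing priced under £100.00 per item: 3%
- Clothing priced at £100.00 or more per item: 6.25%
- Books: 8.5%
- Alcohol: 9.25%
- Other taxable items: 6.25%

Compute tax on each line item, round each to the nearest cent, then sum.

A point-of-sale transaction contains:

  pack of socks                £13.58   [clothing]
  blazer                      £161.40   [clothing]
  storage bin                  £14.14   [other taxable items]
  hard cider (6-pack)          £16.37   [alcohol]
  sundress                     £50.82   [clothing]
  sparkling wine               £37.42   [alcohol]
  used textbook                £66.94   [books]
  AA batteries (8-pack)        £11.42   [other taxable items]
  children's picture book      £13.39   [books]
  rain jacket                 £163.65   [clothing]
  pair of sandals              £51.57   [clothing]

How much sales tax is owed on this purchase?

£37.19

Pack of socks £13.58: clothing, under £100.00 → 3% → £0.41
Blazer £161.40: clothing, £100.00 or more → 6.25% → £10.09
Storage bin £14.14: other taxable items → 6.25% → £0.88
Hard cider (6-pack) £16.37: alcohol → 9.25% → £1.51
Sundress £50.82: clothing, under £100.00 → 3% → £1.52
Sparkling wine £37.42: alcohol → 9.25% → £3.46
Used textbook £66.94: books → 8.5% → £5.69
AA batteries (8-pack) £11.42: other taxable items → 6.25% → £0.71
Children's picture book £13.39: books → 8.5% → £1.14
Rain jacket £163.65: clothing, £100.00 or more → 6.25% → £10.23
Pair of sandals £51.57: clothing, under £100.00 → 3% → £1.55
Total tax = £0.41 + £10.09 + £0.88 + £1.51 + £1.52 + £3.46 + £5.69 + £0.71 + £1.14 + £10.23 + £1.55 = £37.19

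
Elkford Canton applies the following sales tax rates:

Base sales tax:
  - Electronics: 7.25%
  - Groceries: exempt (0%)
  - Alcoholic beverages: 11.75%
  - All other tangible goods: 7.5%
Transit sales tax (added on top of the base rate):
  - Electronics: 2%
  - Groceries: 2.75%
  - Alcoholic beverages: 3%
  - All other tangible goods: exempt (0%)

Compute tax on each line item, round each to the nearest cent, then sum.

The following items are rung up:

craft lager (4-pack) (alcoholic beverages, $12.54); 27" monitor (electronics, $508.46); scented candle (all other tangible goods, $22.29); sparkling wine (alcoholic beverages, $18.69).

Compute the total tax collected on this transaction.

Craft lager (4-pack) $12.54: alcoholic beverages → 11.75% + 3% transit = 14.75% → $1.85
27" monitor $508.46: electronics → 7.25% + 2% transit = 9.25% → $47.03
Scented candle $22.29: all other tangible goods → 7.5% + 0% transit = 7.5% → $1.67
Sparkling wine $18.69: alcoholic beverages → 11.75% + 3% transit = 14.75% → $2.76
Total tax = $1.85 + $47.03 + $1.67 + $2.76 = $53.31

$53.31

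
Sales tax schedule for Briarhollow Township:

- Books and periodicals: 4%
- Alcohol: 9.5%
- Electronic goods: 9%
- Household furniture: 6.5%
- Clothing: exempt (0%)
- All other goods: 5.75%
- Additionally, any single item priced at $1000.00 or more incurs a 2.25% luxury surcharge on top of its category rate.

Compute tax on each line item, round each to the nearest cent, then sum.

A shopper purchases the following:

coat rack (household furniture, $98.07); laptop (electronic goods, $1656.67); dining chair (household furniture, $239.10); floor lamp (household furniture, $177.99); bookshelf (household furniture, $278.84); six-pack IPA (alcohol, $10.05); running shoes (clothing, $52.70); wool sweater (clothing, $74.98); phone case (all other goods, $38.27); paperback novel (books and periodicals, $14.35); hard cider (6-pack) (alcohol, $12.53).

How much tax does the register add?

Coat rack $98.07: household furniture → 6.5% → $6.37
Laptop $1656.67: electronic goods → 9% + 2.25% surcharge = 11.25% → $186.38
Dining chair $239.10: household furniture → 6.5% → $15.54
Floor lamp $177.99: household furniture → 6.5% → $11.57
Bookshelf $278.84: household furniture → 6.5% → $18.12
Six-pack IPA $10.05: alcohol → 9.5% → $0.95
Running shoes $52.70: clothing → 0% → $0.00
Wool sweater $74.98: clothing → 0% → $0.00
Phone case $38.27: all other goods → 5.75% → $2.20
Paperback novel $14.35: books and periodicals → 4% → $0.57
Hard cider (6-pack) $12.53: alcohol → 9.5% → $1.19
Total tax = $6.37 + $186.38 + $15.54 + $11.57 + $18.12 + $0.95 + $2.20 + $0.57 + $1.19 = $242.89

$242.89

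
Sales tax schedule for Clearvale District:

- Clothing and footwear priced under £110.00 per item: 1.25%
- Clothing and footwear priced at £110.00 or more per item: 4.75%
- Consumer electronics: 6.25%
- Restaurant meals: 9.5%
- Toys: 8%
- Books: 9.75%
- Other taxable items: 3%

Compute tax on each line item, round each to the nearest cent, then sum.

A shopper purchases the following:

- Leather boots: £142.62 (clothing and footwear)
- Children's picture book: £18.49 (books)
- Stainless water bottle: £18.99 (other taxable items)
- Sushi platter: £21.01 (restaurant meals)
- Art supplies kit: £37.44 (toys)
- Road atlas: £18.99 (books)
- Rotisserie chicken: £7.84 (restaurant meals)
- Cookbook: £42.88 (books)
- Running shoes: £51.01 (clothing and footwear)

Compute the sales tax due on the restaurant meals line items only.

£2.74

Sushi platter £21.01: restaurant meals → 9.5% → £2.00
Rotisserie chicken £7.84: restaurant meals → 9.5% → £0.74
Tax on restaurant meals = £2.00 + £0.74 = £2.74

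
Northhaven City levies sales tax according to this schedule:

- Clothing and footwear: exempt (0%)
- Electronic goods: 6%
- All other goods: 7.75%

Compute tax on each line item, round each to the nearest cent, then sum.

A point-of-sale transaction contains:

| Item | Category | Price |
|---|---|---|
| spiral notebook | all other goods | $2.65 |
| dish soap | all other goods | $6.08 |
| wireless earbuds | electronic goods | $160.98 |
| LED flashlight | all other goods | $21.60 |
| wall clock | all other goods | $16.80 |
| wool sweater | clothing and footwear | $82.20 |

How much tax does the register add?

Spiral notebook $2.65: all other goods → 7.75% → $0.21
Dish soap $6.08: all other goods → 7.75% → $0.47
Wireless earbuds $160.98: electronic goods → 6% → $9.66
LED flashlight $21.60: all other goods → 7.75% → $1.67
Wall clock $16.80: all other goods → 7.75% → $1.30
Wool sweater $82.20: clothing and footwear → 0% → $0.00
Total tax = $0.21 + $0.47 + $9.66 + $1.67 + $1.30 = $13.31

$13.31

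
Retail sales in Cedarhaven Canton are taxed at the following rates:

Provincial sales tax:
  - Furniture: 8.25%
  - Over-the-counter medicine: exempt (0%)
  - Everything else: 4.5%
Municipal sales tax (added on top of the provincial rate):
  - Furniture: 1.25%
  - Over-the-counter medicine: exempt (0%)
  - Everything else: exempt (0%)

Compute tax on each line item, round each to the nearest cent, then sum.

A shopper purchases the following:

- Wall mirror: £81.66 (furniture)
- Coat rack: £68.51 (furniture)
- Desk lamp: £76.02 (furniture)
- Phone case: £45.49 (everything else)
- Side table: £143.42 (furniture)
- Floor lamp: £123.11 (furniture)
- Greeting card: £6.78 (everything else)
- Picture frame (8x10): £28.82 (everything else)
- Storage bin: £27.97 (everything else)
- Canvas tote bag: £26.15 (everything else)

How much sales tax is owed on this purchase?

£52.91

Wall mirror £81.66: furniture → 8.25% + 1.25% municipal = 9.5% → £7.76
Coat rack £68.51: furniture → 8.25% + 1.25% municipal = 9.5% → £6.51
Desk lamp £76.02: furniture → 8.25% + 1.25% municipal = 9.5% → £7.22
Phone case £45.49: everything else → 4.5% + 0% municipal = 4.5% → £2.05
Side table £143.42: furniture → 8.25% + 1.25% municipal = 9.5% → £13.62
Floor lamp £123.11: furniture → 8.25% + 1.25% municipal = 9.5% → £11.70
Greeting card £6.78: everything else → 4.5% + 0% municipal = 4.5% → £0.31
Picture frame (8x10) £28.82: everything else → 4.5% + 0% municipal = 4.5% → £1.30
Storage bin £27.97: everything else → 4.5% + 0% municipal = 4.5% → £1.26
Canvas tote bag £26.15: everything else → 4.5% + 0% municipal = 4.5% → £1.18
Total tax = £7.76 + £6.51 + £7.22 + £2.05 + £13.62 + £11.70 + £0.31 + £1.30 + £1.26 + £1.18 = £52.91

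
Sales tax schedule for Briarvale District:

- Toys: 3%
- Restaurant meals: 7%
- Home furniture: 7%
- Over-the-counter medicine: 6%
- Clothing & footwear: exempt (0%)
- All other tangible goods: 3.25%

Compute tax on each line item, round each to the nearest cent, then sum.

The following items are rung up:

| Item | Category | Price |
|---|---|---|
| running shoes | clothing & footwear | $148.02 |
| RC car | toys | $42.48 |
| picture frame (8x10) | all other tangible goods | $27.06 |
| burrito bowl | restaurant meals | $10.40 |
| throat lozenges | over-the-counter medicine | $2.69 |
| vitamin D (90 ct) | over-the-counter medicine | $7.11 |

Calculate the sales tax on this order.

$3.47

Running shoes $148.02: clothing & footwear → 0% → $0.00
RC car $42.48: toys → 3% → $1.27
Picture frame (8x10) $27.06: all other tangible goods → 3.25% → $0.88
Burrito bowl $10.40: restaurant meals → 7% → $0.73
Throat lozenges $2.69: over-the-counter medicine → 6% → $0.16
Vitamin D (90 ct) $7.11: over-the-counter medicine → 6% → $0.43
Total tax = $1.27 + $0.88 + $0.73 + $0.16 + $0.43 = $3.47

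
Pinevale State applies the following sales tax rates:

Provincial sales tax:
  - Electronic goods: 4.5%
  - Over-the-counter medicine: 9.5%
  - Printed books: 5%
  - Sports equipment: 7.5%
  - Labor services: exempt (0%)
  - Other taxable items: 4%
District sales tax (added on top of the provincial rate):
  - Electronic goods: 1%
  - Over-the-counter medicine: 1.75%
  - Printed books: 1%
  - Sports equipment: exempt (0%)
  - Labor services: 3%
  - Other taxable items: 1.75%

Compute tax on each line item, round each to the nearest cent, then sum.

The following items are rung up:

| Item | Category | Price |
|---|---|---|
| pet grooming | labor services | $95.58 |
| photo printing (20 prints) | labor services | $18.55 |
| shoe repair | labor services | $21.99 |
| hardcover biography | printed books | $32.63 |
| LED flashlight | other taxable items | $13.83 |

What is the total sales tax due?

Pet grooming $95.58: labor services → 0% + 3% district = 3% → $2.87
Photo printing (20 prints) $18.55: labor services → 0% + 3% district = 3% → $0.56
Shoe repair $21.99: labor services → 0% + 3% district = 3% → $0.66
Hardcover biography $32.63: printed books → 5% + 1% district = 6% → $1.96
LED flashlight $13.83: other taxable items → 4% + 1.75% district = 5.75% → $0.80
Total tax = $2.87 + $0.56 + $0.66 + $1.96 + $0.80 = $6.85

$6.85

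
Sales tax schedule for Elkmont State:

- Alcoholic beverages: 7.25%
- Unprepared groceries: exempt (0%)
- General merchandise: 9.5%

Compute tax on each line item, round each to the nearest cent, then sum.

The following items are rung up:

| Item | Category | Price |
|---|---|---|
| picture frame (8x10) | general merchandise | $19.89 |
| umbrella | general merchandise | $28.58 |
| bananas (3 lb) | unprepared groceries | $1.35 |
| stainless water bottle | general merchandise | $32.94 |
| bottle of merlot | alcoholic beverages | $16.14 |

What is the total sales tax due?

$8.91

Picture frame (8x10) $19.89: general merchandise → 9.5% → $1.89
Umbrella $28.58: general merchandise → 9.5% → $2.72
Bananas (3 lb) $1.35: unprepared groceries → 0% → $0.00
Stainless water bottle $32.94: general merchandise → 9.5% → $3.13
Bottle of merlot $16.14: alcoholic beverages → 7.25% → $1.17
Total tax = $1.89 + $2.72 + $3.13 + $1.17 = $8.91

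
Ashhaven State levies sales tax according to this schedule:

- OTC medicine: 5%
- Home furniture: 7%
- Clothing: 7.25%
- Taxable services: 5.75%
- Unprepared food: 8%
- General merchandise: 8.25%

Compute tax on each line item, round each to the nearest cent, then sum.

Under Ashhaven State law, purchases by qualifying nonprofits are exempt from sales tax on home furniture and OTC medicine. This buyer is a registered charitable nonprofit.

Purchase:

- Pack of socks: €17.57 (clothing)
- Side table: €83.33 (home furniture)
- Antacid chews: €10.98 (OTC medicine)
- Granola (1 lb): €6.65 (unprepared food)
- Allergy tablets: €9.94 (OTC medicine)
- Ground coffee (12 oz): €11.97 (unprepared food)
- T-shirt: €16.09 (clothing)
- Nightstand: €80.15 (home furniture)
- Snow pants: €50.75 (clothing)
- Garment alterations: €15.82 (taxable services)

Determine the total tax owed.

€8.52

Pack of socks €17.57: clothing → 7.25% → €1.27
Side table €83.33: home furniture, buyer-exempt → 0% → €0.00
Antacid chews €10.98: OTC medicine, buyer-exempt → 0% → €0.00
Granola (1 lb) €6.65: unprepared food → 8% → €0.53
Allergy tablets €9.94: OTC medicine, buyer-exempt → 0% → €0.00
Ground coffee (12 oz) €11.97: unprepared food → 8% → €0.96
T-shirt €16.09: clothing → 7.25% → €1.17
Nightstand €80.15: home furniture, buyer-exempt → 0% → €0.00
Snow pants €50.75: clothing → 7.25% → €3.68
Garment alterations €15.82: taxable services → 5.75% → €0.91
Total tax = €1.27 + €0.53 + €0.96 + €1.17 + €3.68 + €0.91 = €8.52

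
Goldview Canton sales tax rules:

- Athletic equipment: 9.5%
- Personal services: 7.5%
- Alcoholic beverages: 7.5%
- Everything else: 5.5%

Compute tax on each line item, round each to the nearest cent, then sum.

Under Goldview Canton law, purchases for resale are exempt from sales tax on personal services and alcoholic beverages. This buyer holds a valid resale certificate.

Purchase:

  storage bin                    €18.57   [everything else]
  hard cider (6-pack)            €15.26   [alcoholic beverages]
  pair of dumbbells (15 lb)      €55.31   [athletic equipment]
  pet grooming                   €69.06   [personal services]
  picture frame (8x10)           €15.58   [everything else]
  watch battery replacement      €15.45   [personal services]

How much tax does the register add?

€7.13

Storage bin €18.57: everything else → 5.5% → €1.02
Hard cider (6-pack) €15.26: alcoholic beverages, buyer-exempt → 0% → €0.00
Pair of dumbbells (15 lb) €55.31: athletic equipment → 9.5% → €5.25
Pet grooming €69.06: personal services, buyer-exempt → 0% → €0.00
Picture frame (8x10) €15.58: everything else → 5.5% → €0.86
Watch battery replacement €15.45: personal services, buyer-exempt → 0% → €0.00
Total tax = €1.02 + €5.25 + €0.86 = €7.13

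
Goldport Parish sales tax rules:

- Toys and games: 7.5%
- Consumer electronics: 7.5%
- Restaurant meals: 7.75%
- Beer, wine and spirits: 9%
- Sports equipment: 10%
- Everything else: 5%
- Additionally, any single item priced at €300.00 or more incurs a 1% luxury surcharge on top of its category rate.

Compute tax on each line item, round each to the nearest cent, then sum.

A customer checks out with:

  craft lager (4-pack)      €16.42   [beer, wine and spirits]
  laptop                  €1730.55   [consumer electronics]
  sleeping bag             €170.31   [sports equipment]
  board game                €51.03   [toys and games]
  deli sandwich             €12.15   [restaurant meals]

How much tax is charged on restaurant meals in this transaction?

Deli sandwich €12.15: restaurant meals → 7.75% → €0.94
Tax on restaurant meals = €0.94

€0.94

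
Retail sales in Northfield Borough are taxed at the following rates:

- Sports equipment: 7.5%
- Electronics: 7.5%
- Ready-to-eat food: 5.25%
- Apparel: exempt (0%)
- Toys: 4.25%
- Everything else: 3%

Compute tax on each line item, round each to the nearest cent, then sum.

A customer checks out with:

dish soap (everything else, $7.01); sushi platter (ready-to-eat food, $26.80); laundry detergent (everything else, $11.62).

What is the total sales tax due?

$1.97

Dish soap $7.01: everything else → 3% → $0.21
Sushi platter $26.80: ready-to-eat food → 5.25% → $1.41
Laundry detergent $11.62: everything else → 3% → $0.35
Total tax = $0.21 + $1.41 + $0.35 = $1.97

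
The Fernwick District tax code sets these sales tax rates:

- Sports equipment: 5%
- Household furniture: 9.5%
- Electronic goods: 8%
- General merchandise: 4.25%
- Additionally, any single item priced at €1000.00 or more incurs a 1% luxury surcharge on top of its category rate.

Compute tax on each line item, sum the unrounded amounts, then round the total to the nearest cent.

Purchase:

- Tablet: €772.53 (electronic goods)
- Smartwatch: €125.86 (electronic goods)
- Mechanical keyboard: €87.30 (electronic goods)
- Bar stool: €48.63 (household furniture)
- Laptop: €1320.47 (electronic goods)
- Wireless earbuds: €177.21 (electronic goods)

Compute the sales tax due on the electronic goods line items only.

€211.87

Tablet €772.53: electronic goods → 8% → €61.8024
Smartwatch €125.86: electronic goods → 8% → €10.0688
Mechanical keyboard €87.30: electronic goods → 8% → €6.984
Laptop €1320.47: electronic goods → 8% + 1% surcharge = 9% → €118.8423
Wireless earbuds €177.21: electronic goods → 8% → €14.1768
Tax on electronic goods: unrounded sum = €211.8743 → €211.87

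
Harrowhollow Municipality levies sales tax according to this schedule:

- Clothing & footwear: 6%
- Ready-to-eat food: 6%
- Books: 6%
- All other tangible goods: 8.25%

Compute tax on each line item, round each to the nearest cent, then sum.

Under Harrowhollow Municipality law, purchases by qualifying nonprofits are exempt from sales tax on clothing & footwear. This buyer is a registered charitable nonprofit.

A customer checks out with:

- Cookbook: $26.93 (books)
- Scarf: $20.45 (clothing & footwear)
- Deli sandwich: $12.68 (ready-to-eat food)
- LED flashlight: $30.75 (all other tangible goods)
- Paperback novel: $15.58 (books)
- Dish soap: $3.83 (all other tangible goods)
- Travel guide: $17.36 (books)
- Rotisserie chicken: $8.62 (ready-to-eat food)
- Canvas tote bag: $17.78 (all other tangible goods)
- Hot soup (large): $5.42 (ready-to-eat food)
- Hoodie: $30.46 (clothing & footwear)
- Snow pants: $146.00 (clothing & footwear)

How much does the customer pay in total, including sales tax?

$345.39

Cookbook $26.93: books → 6% → $1.62
Scarf $20.45: clothing & footwear, buyer-exempt → 0% → $0.00
Deli sandwich $12.68: ready-to-eat food → 6% → $0.76
LED flashlight $30.75: all other tangible goods → 8.25% → $2.54
Paperback novel $15.58: books → 6% → $0.93
Dish soap $3.83: all other tangible goods → 8.25% → $0.32
Travel guide $17.36: books → 6% → $1.04
Rotisserie chicken $8.62: ready-to-eat food → 6% → $0.52
Canvas tote bag $17.78: all other tangible goods → 8.25% → $1.47
Hot soup (large) $5.42: ready-to-eat food → 6% → $0.33
Hoodie $30.46: clothing & footwear, buyer-exempt → 0% → $0.00
Snow pants $146.00: clothing & footwear, buyer-exempt → 0% → $0.00
Subtotal = $335.86; tax = $9.53; total due = $345.39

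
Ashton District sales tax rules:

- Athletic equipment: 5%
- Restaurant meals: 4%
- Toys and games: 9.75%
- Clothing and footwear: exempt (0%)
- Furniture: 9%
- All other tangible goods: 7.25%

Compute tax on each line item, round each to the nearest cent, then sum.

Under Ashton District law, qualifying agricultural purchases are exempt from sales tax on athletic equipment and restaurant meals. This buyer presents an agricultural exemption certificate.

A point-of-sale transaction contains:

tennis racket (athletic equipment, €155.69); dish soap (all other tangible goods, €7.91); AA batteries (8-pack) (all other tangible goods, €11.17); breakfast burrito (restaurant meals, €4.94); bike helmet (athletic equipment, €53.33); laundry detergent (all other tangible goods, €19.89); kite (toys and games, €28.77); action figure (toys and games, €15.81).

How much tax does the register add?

€7.17

Tennis racket €155.69: athletic equipment, buyer-exempt → 0% → €0.00
Dish soap €7.91: all other tangible goods → 7.25% → €0.57
AA batteries (8-pack) €11.17: all other tangible goods → 7.25% → €0.81
Breakfast burrito €4.94: restaurant meals, buyer-exempt → 0% → €0.00
Bike helmet €53.33: athletic equipment, buyer-exempt → 0% → €0.00
Laundry detergent €19.89: all other tangible goods → 7.25% → €1.44
Kite €28.77: toys and games → 9.75% → €2.81
Action figure €15.81: toys and games → 9.75% → €1.54
Total tax = €0.57 + €0.81 + €1.44 + €2.81 + €1.54 = €7.17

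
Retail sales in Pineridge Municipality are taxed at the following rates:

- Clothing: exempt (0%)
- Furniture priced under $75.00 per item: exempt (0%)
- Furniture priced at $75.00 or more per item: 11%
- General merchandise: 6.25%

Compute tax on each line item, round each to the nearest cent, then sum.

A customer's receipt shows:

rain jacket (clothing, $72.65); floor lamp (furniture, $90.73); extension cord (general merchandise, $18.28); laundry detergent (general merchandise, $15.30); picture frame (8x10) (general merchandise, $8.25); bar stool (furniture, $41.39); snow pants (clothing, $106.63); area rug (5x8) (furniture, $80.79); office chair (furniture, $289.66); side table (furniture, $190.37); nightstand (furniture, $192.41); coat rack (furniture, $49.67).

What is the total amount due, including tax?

Rain jacket $72.65: clothing → 0% → $0.00
Floor lamp $90.73: furniture, $75.00 or more → 11% → $9.98
Extension cord $18.28: general merchandise → 6.25% → $1.14
Laundry detergent $15.30: general merchandise → 6.25% → $0.96
Picture frame (8x10) $8.25: general merchandise → 6.25% → $0.52
Bar stool $41.39: furniture, under $75.00 → 0% → $0.00
Snow pants $106.63: clothing → 0% → $0.00
Area rug (5x8) $80.79: furniture, $75.00 or more → 11% → $8.89
Office chair $289.66: furniture, $75.00 or more → 11% → $31.86
Side table $190.37: furniture, $75.00 or more → 11% → $20.94
Nightstand $192.41: furniture, $75.00 or more → 11% → $21.17
Coat rack $49.67: furniture, under $75.00 → 0% → $0.00
Subtotal = $1156.13; tax = $95.46; total due = $1251.59

$1251.59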